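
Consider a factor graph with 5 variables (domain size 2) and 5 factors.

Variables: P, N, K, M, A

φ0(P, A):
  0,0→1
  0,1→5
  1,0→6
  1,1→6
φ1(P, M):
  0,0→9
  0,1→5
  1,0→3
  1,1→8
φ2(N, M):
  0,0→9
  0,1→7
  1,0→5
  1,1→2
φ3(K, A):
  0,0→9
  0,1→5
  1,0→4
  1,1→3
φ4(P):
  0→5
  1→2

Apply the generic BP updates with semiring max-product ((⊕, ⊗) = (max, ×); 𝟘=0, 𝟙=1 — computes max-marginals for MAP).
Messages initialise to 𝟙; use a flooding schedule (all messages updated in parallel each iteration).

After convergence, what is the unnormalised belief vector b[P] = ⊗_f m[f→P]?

init: all messages = 𝟙 over 2 values
r1 m[φ0→P] = [5, 6]
r1 m[φ0→A] = [6, 6]
r1 m[φ1→P] = [9, 8]
r1 m[φ1→M] = [9, 8]
r1 m[φ2→N] = [9, 5]
r1 m[φ2→M] = [9, 7]
r1 m[φ3→K] = [9, 4]
r1 m[φ3→A] = [9, 5]
r1 m[φ4→P] = [5, 2]
r1 m[P→φ0] = [1, 1]
r1 m[P→φ1] = [1, 1]
r1 m[P→φ4] = [1, 1]
r1 m[N→φ2] = [1, 1]
r1 m[K→φ3] = [1, 1]
r1 m[M→φ1] = [1, 1]
r1 m[M→φ2] = [1, 1]
r1 m[A→φ0] = [1, 1]
r1 m[A→φ3] = [1, 1]
r2 m[φ0→P] = [5, 6]
r2 m[φ0→A] = [6, 6]
r2 m[φ1→P] = [9, 8]
r2 m[φ1→M] = [9, 8]
r2 m[φ2→N] = [9, 5]
r2 m[φ2→M] = [9, 7]
r2 m[φ3→K] = [9, 4]
r2 m[φ3→A] = [9, 5]
r2 m[φ4→P] = [5, 2]
r2 m[P→φ0] = [45, 16]
r2 m[P→φ1] = [25, 12]
r2 m[P→φ4] = [45, 48]
r2 m[N→φ2] = [1, 1]
r2 m[K→φ3] = [1, 1]
r2 m[M→φ1] = [9, 7]
r2 m[M→φ2] = [9, 8]
r2 m[A→φ0] = [9, 5]
r2 m[A→φ3] = [6, 6]
r3 m[φ0→P] = [25, 54]
r3 m[φ0→A] = [96, 225]
r3 m[φ1→P] = [81, 56]
r3 m[φ1→M] = [225, 125]
r3 m[φ2→N] = [81, 45]
r3 m[φ2→M] = [9, 7]
r3 m[φ3→K] = [54, 24]
r3 m[φ3→A] = [9, 5]
r3 m[φ4→P] = [5, 2]
r3 m[P→φ0] = [45, 16]
r3 m[P→φ1] = [25, 12]
r3 m[P→φ4] = [45, 48]
r3 m[N→φ2] = [1, 1]
r3 m[K→φ3] = [1, 1]
r3 m[M→φ1] = [9, 7]
r3 m[M→φ2] = [9, 8]
r3 m[A→φ0] = [9, 5]
r3 m[A→φ3] = [6, 6]
r4 m[φ0→P] = [25, 54]
r4 m[φ0→A] = [96, 225]
r4 m[φ1→P] = [81, 56]
r4 m[φ1→M] = [225, 125]
r4 m[φ2→N] = [81, 45]
r4 m[φ2→M] = [9, 7]
r4 m[φ3→K] = [54, 24]
r4 m[φ3→A] = [9, 5]
r4 m[φ4→P] = [5, 2]
r4 m[P→φ0] = [405, 112]
r4 m[P→φ1] = [125, 108]
r4 m[P→φ4] = [2025, 3024]
r4 m[N→φ2] = [1, 1]
r4 m[K→φ3] = [1, 1]
r4 m[M→φ1] = [9, 7]
r4 m[M→φ2] = [225, 125]
r4 m[A→φ0] = [9, 5]
r4 m[A→φ3] = [96, 225]
r5 m[φ0→P] = [25, 54]
r5 m[φ0→A] = [672, 2025]
r5 m[φ1→P] = [81, 56]
r5 m[φ1→M] = [1125, 864]
r5 m[φ2→N] = [2025, 1125]
r5 m[φ2→M] = [9, 7]
r5 m[φ3→K] = [1125, 675]
r5 m[φ3→A] = [9, 5]
r5 m[φ4→P] = [5, 2]
r5 m[P→φ0] = [405, 112]
r5 m[P→φ1] = [125, 108]
r5 m[P→φ4] = [2025, 3024]
r5 m[N→φ2] = [1, 1]
r5 m[K→φ3] = [1, 1]
r5 m[M→φ1] = [9, 7]
r5 m[M→φ2] = [225, 125]
r5 m[A→φ0] = [9, 5]
r5 m[A→φ3] = [96, 225]
r6 m[φ0→P] = [25, 54]
r6 m[φ0→A] = [672, 2025]
r6 m[φ1→P] = [81, 56]
r6 m[φ1→M] = [1125, 864]
r6 m[φ2→N] = [2025, 1125]
r6 m[φ2→M] = [9, 7]
r6 m[φ3→K] = [1125, 675]
r6 m[φ3→A] = [9, 5]
r6 m[φ4→P] = [5, 2]
r6 m[P→φ0] = [405, 112]
r6 m[P→φ1] = [125, 108]
r6 m[P→φ4] = [2025, 3024]
r6 m[N→φ2] = [1, 1]
r6 m[K→φ3] = [1, 1]
r6 m[M→φ1] = [9, 7]
r6 m[M→φ2] = [1125, 864]
r6 m[A→φ0] = [9, 5]
r6 m[A→φ3] = [672, 2025]
r7 m[φ0→P] = [25, 54]
r7 m[φ0→A] = [672, 2025]
r7 m[φ1→P] = [81, 56]
r7 m[φ1→M] = [1125, 864]
r7 m[φ2→N] = [10125, 5625]
r7 m[φ2→M] = [9, 7]
r7 m[φ3→K] = [10125, 6075]
r7 m[φ3→A] = [9, 5]
r7 m[φ4→P] = [5, 2]
r7 m[P→φ0] = [405, 112]
r7 m[P→φ1] = [125, 108]
r7 m[P→φ4] = [2025, 3024]
r7 m[N→φ2] = [1, 1]
r7 m[K→φ3] = [1, 1]
r7 m[M→φ1] = [9, 7]
r7 m[M→φ2] = [1125, 864]
r7 m[A→φ0] = [9, 5]
r7 m[A→φ3] = [672, 2025]
r8 m[φ0→P] = [25, 54]
r8 m[φ0→A] = [672, 2025]
r8 m[φ1→P] = [81, 56]
r8 m[φ1→M] = [1125, 864]
r8 m[φ2→N] = [10125, 5625]
r8 m[φ2→M] = [9, 7]
r8 m[φ3→K] = [10125, 6075]
r8 m[φ3→A] = [9, 5]
r8 m[φ4→P] = [5, 2]
r8 m[P→φ0] = [405, 112]
r8 m[P→φ1] = [125, 108]
r8 m[P→φ4] = [2025, 3024]
r8 m[N→φ2] = [1, 1]
r8 m[K→φ3] = [1, 1]
r8 m[M→φ1] = [9, 7]
r8 m[M→φ2] = [1125, 864]
r8 m[A→φ0] = [9, 5]
r8 m[A→φ3] = [672, 2025]
fixed point reached at round 8
b[P] = ⊗ incoming = [10125, 6048]

b[P] = [10125, 6048]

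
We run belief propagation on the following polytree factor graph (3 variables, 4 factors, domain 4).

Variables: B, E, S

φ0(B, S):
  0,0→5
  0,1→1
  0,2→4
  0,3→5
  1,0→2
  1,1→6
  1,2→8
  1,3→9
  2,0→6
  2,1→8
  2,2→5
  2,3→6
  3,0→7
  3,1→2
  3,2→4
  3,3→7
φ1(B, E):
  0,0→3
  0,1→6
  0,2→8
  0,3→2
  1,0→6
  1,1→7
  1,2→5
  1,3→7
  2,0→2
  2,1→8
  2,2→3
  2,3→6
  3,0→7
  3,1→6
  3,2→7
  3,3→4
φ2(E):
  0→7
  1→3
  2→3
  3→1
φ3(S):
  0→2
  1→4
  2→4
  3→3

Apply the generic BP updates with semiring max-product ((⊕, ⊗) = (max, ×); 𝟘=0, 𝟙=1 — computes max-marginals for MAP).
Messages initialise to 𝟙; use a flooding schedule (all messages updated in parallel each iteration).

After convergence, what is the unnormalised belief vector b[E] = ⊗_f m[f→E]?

b[E] = [1344, 768, 480, 224]

init: all messages = 𝟙 over 4 values
r1 m[φ0→B] = [5, 9, 8, 7]
r1 m[φ0→S] = [7, 8, 8, 9]
r1 m[φ1→B] = [8, 7, 8, 7]
r1 m[φ1→E] = [7, 8, 8, 7]
r1 m[φ2→E] = [7, 3, 3, 1]
r1 m[φ3→S] = [2, 4, 4, 3]
r1 m[B→φ0] = [1, 1, 1, 1]
r1 m[B→φ1] = [1, 1, 1, 1]
r1 m[E→φ1] = [1, 1, 1, 1]
r1 m[E→φ2] = [1, 1, 1, 1]
r1 m[S→φ0] = [1, 1, 1, 1]
r1 m[S→φ3] = [1, 1, 1, 1]
r2 m[φ0→B] = [5, 9, 8, 7]
r2 m[φ0→S] = [7, 8, 8, 9]
r2 m[φ1→B] = [8, 7, 8, 7]
r2 m[φ1→E] = [7, 8, 8, 7]
r2 m[φ2→E] = [7, 3, 3, 1]
r2 m[φ3→S] = [2, 4, 4, 3]
r2 m[B→φ0] = [8, 7, 8, 7]
r2 m[B→φ1] = [5, 9, 8, 7]
r2 m[E→φ1] = [7, 3, 3, 1]
r2 m[E→φ2] = [7, 8, 8, 7]
r2 m[S→φ0] = [2, 4, 4, 3]
r2 m[S→φ3] = [7, 8, 8, 9]
r3 m[φ0→B] = [16, 32, 32, 21]
r3 m[φ0→S] = [49, 64, 56, 63]
r3 m[φ1→B] = [24, 42, 24, 49]
r3 m[φ1→E] = [54, 64, 49, 63]
r3 m[φ2→E] = [7, 3, 3, 1]
r3 m[φ3→S] = [2, 4, 4, 3]
r3 m[B→φ0] = [8, 7, 8, 7]
r3 m[B→φ1] = [5, 9, 8, 7]
r3 m[E→φ1] = [7, 3, 3, 1]
r3 m[E→φ2] = [7, 8, 8, 7]
r3 m[S→φ0] = [2, 4, 4, 3]
r3 m[S→φ3] = [7, 8, 8, 9]
r4 m[φ0→B] = [16, 32, 32, 21]
r4 m[φ0→S] = [49, 64, 56, 63]
r4 m[φ1→B] = [24, 42, 24, 49]
r4 m[φ1→E] = [54, 64, 49, 63]
r4 m[φ2→E] = [7, 3, 3, 1]
r4 m[φ3→S] = [2, 4, 4, 3]
r4 m[B→φ0] = [24, 42, 24, 49]
r4 m[B→φ1] = [16, 32, 32, 21]
r4 m[E→φ1] = [7, 3, 3, 1]
r4 m[E→φ2] = [54, 64, 49, 63]
r4 m[S→φ0] = [2, 4, 4, 3]
r4 m[S→φ3] = [49, 64, 56, 63]
r5 m[φ0→B] = [16, 32, 32, 21]
r5 m[φ0→S] = [343, 252, 336, 378]
r5 m[φ1→B] = [24, 42, 24, 49]
r5 m[φ1→E] = [192, 256, 160, 224]
r5 m[φ2→E] = [7, 3, 3, 1]
r5 m[φ3→S] = [2, 4, 4, 3]
r5 m[B→φ0] = [24, 42, 24, 49]
r5 m[B→φ1] = [16, 32, 32, 21]
r5 m[E→φ1] = [7, 3, 3, 1]
r5 m[E→φ2] = [54, 64, 49, 63]
r5 m[S→φ0] = [2, 4, 4, 3]
r5 m[S→φ3] = [49, 64, 56, 63]
r6 m[φ0→B] = [16, 32, 32, 21]
r6 m[φ0→S] = [343, 252, 336, 378]
r6 m[φ1→B] = [24, 42, 24, 49]
r6 m[φ1→E] = [192, 256, 160, 224]
r6 m[φ2→E] = [7, 3, 3, 1]
r6 m[φ3→S] = [2, 4, 4, 3]
r6 m[B→φ0] = [24, 42, 24, 49]
r6 m[B→φ1] = [16, 32, 32, 21]
r6 m[E→φ1] = [7, 3, 3, 1]
r6 m[E→φ2] = [192, 256, 160, 224]
r6 m[S→φ0] = [2, 4, 4, 3]
r6 m[S→φ3] = [343, 252, 336, 378]
r7 m[φ0→B] = [16, 32, 32, 21]
r7 m[φ0→S] = [343, 252, 336, 378]
r7 m[φ1→B] = [24, 42, 24, 49]
r7 m[φ1→E] = [192, 256, 160, 224]
r7 m[φ2→E] = [7, 3, 3, 1]
r7 m[φ3→S] = [2, 4, 4, 3]
r7 m[B→φ0] = [24, 42, 24, 49]
r7 m[B→φ1] = [16, 32, 32, 21]
r7 m[E→φ1] = [7, 3, 3, 1]
r7 m[E→φ2] = [192, 256, 160, 224]
r7 m[S→φ0] = [2, 4, 4, 3]
r7 m[S→φ3] = [343, 252, 336, 378]
fixed point reached at round 7
b[E] = ⊗ incoming = [1344, 768, 480, 224]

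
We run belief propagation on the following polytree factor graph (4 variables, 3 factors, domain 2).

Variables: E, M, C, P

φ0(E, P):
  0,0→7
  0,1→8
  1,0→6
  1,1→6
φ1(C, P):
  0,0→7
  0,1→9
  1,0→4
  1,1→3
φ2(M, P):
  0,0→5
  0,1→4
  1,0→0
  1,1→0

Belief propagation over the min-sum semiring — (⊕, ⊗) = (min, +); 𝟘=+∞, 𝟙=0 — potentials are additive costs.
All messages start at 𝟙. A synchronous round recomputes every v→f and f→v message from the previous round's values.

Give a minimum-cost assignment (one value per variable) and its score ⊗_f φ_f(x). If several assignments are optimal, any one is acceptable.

assignment: (E=1, M=1, C=1, P=1); score = 9

init: all messages = 𝟙 over 2 values
r1 m[φ0→E] = [7, 6]
r1 m[φ0→P] = [6, 6]
r1 m[φ1→C] = [7, 3]
r1 m[φ1→P] = [4, 3]
r1 m[φ2→M] = [4, 0]
r1 m[φ2→P] = [0, 0]
r1 m[E→φ0] = [0, 0]
r1 m[M→φ2] = [0, 0]
r1 m[C→φ1] = [0, 0]
r1 m[P→φ0] = [0, 0]
r1 m[P→φ1] = [0, 0]
r1 m[P→φ2] = [0, 0]
r2 m[φ0→E] = [7, 6]
r2 m[φ0→P] = [6, 6]
r2 m[φ1→C] = [7, 3]
r2 m[φ1→P] = [4, 3]
r2 m[φ2→M] = [4, 0]
r2 m[φ2→P] = [0, 0]
r2 m[E→φ0] = [0, 0]
r2 m[M→φ2] = [0, 0]
r2 m[C→φ1] = [0, 0]
r2 m[P→φ0] = [4, 3]
r2 m[P→φ1] = [6, 6]
r2 m[P→φ2] = [10, 9]
r3 m[φ0→E] = [11, 9]
r3 m[φ0→P] = [6, 6]
r3 m[φ1→C] = [13, 9]
r3 m[φ1→P] = [4, 3]
r3 m[φ2→M] = [13, 9]
r3 m[φ2→P] = [0, 0]
r3 m[E→φ0] = [0, 0]
r3 m[M→φ2] = [0, 0]
r3 m[C→φ1] = [0, 0]
r3 m[P→φ0] = [4, 3]
r3 m[P→φ1] = [6, 6]
r3 m[P→φ2] = [10, 9]
r4 m[φ0→E] = [11, 9]
r4 m[φ0→P] = [6, 6]
r4 m[φ1→C] = [13, 9]
r4 m[φ1→P] = [4, 3]
r4 m[φ2→M] = [13, 9]
r4 m[φ2→P] = [0, 0]
r4 m[E→φ0] = [0, 0]
r4 m[M→φ2] = [0, 0]
r4 m[C→φ1] = [0, 0]
r4 m[P→φ0] = [4, 3]
r4 m[P→φ1] = [6, 6]
r4 m[P→φ2] = [10, 9]
fixed point reached at round 4
traceback from E: (E=1, M=1, C=1, P=1), score=9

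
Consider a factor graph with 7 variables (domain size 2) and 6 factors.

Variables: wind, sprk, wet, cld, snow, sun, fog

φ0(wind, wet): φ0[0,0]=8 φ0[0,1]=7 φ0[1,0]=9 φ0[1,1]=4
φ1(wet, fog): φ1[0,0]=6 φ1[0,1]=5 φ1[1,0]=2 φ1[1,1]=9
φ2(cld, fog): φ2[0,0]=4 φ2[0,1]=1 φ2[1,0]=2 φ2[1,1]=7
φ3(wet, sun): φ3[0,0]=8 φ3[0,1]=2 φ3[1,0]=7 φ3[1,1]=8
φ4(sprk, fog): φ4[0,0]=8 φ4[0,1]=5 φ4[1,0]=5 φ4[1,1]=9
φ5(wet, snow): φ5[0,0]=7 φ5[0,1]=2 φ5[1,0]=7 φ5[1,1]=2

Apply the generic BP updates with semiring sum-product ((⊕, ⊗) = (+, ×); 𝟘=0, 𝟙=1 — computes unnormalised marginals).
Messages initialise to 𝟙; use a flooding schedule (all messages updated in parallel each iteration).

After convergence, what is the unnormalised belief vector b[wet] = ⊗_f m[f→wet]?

b[wet] = [1572840, 1728540]

init: all messages = 𝟙 over 2 values
r1 m[φ0→wind] = [15, 13]
r1 m[φ0→wet] = [17, 11]
r1 m[φ1→wet] = [11, 11]
r1 m[φ1→fog] = [8, 14]
r1 m[φ2→cld] = [5, 9]
r1 m[φ2→fog] = [6, 8]
r1 m[φ3→wet] = [10, 15]
r1 m[φ3→sun] = [15, 10]
r1 m[φ4→sprk] = [13, 14]
r1 m[φ4→fog] = [13, 14]
r1 m[φ5→wet] = [9, 9]
r1 m[φ5→snow] = [14, 4]
r1 m[wind→φ0] = [1, 1]
r1 m[sprk→φ4] = [1, 1]
r1 m[wet→φ0] = [1, 1]
r1 m[wet→φ1] = [1, 1]
r1 m[wet→φ3] = [1, 1]
r1 m[wet→φ5] = [1, 1]
r1 m[cld→φ2] = [1, 1]
r1 m[snow→φ5] = [1, 1]
r1 m[sun→φ3] = [1, 1]
r1 m[fog→φ1] = [1, 1]
r1 m[fog→φ2] = [1, 1]
r1 m[fog→φ4] = [1, 1]
r2 m[φ0→wind] = [15, 13]
r2 m[φ0→wet] = [17, 11]
r2 m[φ1→wet] = [11, 11]
r2 m[φ1→fog] = [8, 14]
r2 m[φ2→cld] = [5, 9]
r2 m[φ2→fog] = [6, 8]
r2 m[φ3→wet] = [10, 15]
r2 m[φ3→sun] = [15, 10]
r2 m[φ4→sprk] = [13, 14]
r2 m[φ4→fog] = [13, 14]
r2 m[φ5→wet] = [9, 9]
r2 m[φ5→snow] = [14, 4]
r2 m[wind→φ0] = [1, 1]
r2 m[sprk→φ4] = [1, 1]
r2 m[wet→φ0] = [990, 1485]
r2 m[wet→φ1] = [1530, 1485]
r2 m[wet→φ3] = [1683, 1089]
r2 m[wet→φ5] = [1870, 1815]
r2 m[cld→φ2] = [1, 1]
r2 m[snow→φ5] = [1, 1]
r2 m[sun→φ3] = [1, 1]
r2 m[fog→φ1] = [78, 112]
r2 m[fog→φ2] = [104, 196]
r2 m[fog→φ4] = [48, 112]
r3 m[φ0→wind] = [18315, 14850]
r3 m[φ0→wet] = [17, 11]
r3 m[φ1→wet] = [1028, 1164]
r3 m[φ1→fog] = [12150, 21015]
r3 m[φ2→cld] = [612, 1580]
r3 m[φ2→fog] = [6, 8]
r3 m[φ3→wet] = [10, 15]
r3 m[φ3→sun] = [21087, 12078]
r3 m[φ4→sprk] = [944, 1248]
r3 m[φ4→fog] = [13, 14]
r3 m[φ5→wet] = [9, 9]
r3 m[φ5→snow] = [25795, 7370]
r3 m[wind→φ0] = [1, 1]
r3 m[sprk→φ4] = [1, 1]
r3 m[wet→φ0] = [990, 1485]
r3 m[wet→φ1] = [1530, 1485]
r3 m[wet→φ3] = [1683, 1089]
r3 m[wet→φ5] = [1870, 1815]
r3 m[cld→φ2] = [1, 1]
r3 m[snow→φ5] = [1, 1]
r3 m[sun→φ3] = [1, 1]
r3 m[fog→φ1] = [78, 112]
r3 m[fog→φ2] = [104, 196]
r3 m[fog→φ4] = [48, 112]
r4 m[φ0→wind] = [18315, 14850]
r4 m[φ0→wet] = [17, 11]
r4 m[φ1→wet] = [1028, 1164]
r4 m[φ1→fog] = [12150, 21015]
r4 m[φ2→cld] = [612, 1580]
r4 m[φ2→fog] = [6, 8]
r4 m[φ3→wet] = [10, 15]
r4 m[φ3→sun] = [21087, 12078]
r4 m[φ4→sprk] = [944, 1248]
r4 m[φ4→fog] = [13, 14]
r4 m[φ5→wet] = [9, 9]
r4 m[φ5→snow] = [25795, 7370]
r4 m[wind→φ0] = [1, 1]
r4 m[sprk→φ4] = [1, 1]
r4 m[wet→φ0] = [92520, 157140]
r4 m[wet→φ1] = [1530, 1485]
r4 m[wet→φ3] = [157284, 115236]
r4 m[wet→φ5] = [174760, 192060]
r4 m[cld→φ2] = [1, 1]
r4 m[snow→φ5] = [1, 1]
r4 m[sun→φ3] = [1, 1]
r4 m[fog→φ1] = [78, 112]
r4 m[fog→φ2] = [157950, 294210]
r4 m[fog→φ4] = [72900, 168120]
r5 m[φ0→wind] = [1840140, 1461240]
r5 m[φ0→wet] = [17, 11]
r5 m[φ1→wet] = [1028, 1164]
r5 m[φ1→fog] = [12150, 21015]
r5 m[φ2→cld] = [926010, 2375370]
r5 m[φ2→fog] = [6, 8]
r5 m[φ3→wet] = [10, 15]
r5 m[φ3→sun] = [2064924, 1236456]
r5 m[φ4→sprk] = [1423800, 1877580]
r5 m[φ4→fog] = [13, 14]
r5 m[φ5→wet] = [9, 9]
r5 m[φ5→snow] = [2567740, 733640]
r5 m[wind→φ0] = [1, 1]
r5 m[sprk→φ4] = [1, 1]
r5 m[wet→φ0] = [92520, 157140]
r5 m[wet→φ1] = [1530, 1485]
r5 m[wet→φ3] = [157284, 115236]
r5 m[wet→φ5] = [174760, 192060]
r5 m[cld→φ2] = [1, 1]
r5 m[snow→φ5] = [1, 1]
r5 m[sun→φ3] = [1, 1]
r5 m[fog→φ1] = [78, 112]
r5 m[fog→φ2] = [157950, 294210]
r5 m[fog→φ4] = [72900, 168120]
r6 m[φ0→wind] = [1840140, 1461240]
r6 m[φ0→wet] = [17, 11]
r6 m[φ1→wet] = [1028, 1164]
r6 m[φ1→fog] = [12150, 21015]
r6 m[φ2→cld] = [926010, 2375370]
r6 m[φ2→fog] = [6, 8]
r6 m[φ3→wet] = [10, 15]
r6 m[φ3→sun] = [2064924, 1236456]
r6 m[φ4→sprk] = [1423800, 1877580]
r6 m[φ4→fog] = [13, 14]
r6 m[φ5→wet] = [9, 9]
r6 m[φ5→snow] = [2567740, 733640]
r6 m[wind→φ0] = [1, 1]
r6 m[sprk→φ4] = [1, 1]
r6 m[wet→φ0] = [92520, 157140]
r6 m[wet→φ1] = [1530, 1485]
r6 m[wet→φ3] = [157284, 115236]
r6 m[wet→φ5] = [174760, 192060]
r6 m[cld→φ2] = [1, 1]
r6 m[snow→φ5] = [1, 1]
r6 m[sun→φ3] = [1, 1]
r6 m[fog→φ1] = [78, 112]
r6 m[fog→φ2] = [157950, 294210]
r6 m[fog→φ4] = [72900, 168120]
fixed point reached at round 6
b[wet] = ⊗ incoming = [1572840, 1728540]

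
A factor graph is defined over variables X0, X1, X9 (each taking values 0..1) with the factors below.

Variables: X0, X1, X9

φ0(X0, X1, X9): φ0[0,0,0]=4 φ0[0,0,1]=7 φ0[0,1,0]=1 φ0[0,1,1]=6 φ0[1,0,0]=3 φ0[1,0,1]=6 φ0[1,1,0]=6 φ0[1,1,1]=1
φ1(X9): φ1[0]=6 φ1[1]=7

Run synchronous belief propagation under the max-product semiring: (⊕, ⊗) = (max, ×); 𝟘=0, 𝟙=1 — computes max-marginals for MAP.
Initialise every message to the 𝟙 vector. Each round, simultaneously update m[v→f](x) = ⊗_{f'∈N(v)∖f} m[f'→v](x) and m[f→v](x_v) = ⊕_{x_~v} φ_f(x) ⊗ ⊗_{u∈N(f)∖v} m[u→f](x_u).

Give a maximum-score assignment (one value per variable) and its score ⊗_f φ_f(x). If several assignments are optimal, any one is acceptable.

init: all messages = 𝟙 over 2 values
r1 m[φ0→X0] = [7, 6]
r1 m[φ0→X1] = [7, 6]
r1 m[φ0→X9] = [6, 7]
r1 m[φ1→X9] = [6, 7]
r1 m[X0→φ0] = [1, 1]
r1 m[X1→φ0] = [1, 1]
r1 m[X9→φ0] = [1, 1]
r1 m[X9→φ1] = [1, 1]
r2 m[φ0→X0] = [7, 6]
r2 m[φ0→X1] = [7, 6]
r2 m[φ0→X9] = [6, 7]
r2 m[φ1→X9] = [6, 7]
r2 m[X0→φ0] = [1, 1]
r2 m[X1→φ0] = [1, 1]
r2 m[X9→φ0] = [6, 7]
r2 m[X9→φ1] = [6, 7]
r3 m[φ0→X0] = [49, 42]
r3 m[φ0→X1] = [49, 42]
r3 m[φ0→X9] = [6, 7]
r3 m[φ1→X9] = [6, 7]
r3 m[X0→φ0] = [1, 1]
r3 m[X1→φ0] = [1, 1]
r3 m[X9→φ0] = [6, 7]
r3 m[X9→φ1] = [6, 7]
r4 m[φ0→X0] = [49, 42]
r4 m[φ0→X1] = [49, 42]
r4 m[φ0→X9] = [6, 7]
r4 m[φ1→X9] = [6, 7]
r4 m[X0→φ0] = [1, 1]
r4 m[X1→φ0] = [1, 1]
r4 m[X9→φ0] = [6, 7]
r4 m[X9→φ1] = [6, 7]
fixed point reached at round 4
traceback from X0: (X0=0, X1=0, X9=1), score=49

assignment: (X0=0, X1=0, X9=1); score = 49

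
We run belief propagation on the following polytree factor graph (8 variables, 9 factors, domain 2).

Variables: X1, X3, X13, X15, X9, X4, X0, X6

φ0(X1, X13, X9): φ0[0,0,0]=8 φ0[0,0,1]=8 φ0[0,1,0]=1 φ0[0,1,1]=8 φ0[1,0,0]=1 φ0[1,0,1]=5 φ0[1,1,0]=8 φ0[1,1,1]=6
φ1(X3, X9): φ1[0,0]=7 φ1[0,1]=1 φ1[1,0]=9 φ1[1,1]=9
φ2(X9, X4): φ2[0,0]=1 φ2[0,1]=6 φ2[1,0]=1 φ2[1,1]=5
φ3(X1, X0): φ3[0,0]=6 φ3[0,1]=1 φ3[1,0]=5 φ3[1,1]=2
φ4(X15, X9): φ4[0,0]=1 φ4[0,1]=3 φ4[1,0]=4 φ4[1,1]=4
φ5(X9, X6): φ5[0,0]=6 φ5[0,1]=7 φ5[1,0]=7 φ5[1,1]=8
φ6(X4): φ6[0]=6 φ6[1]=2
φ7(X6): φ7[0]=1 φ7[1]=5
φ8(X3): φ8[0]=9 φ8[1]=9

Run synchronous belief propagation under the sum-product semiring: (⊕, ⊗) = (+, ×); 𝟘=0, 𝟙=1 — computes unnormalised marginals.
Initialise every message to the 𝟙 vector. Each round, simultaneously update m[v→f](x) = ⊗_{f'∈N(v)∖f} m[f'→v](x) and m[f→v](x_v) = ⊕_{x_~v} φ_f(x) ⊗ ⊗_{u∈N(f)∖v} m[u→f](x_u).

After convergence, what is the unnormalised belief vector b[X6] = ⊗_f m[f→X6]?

init: all messages = 𝟙 over 2 values
r1 m[φ0→X1] = [25, 20]
r1 m[φ0→X13] = [22, 23]
r1 m[φ0→X9] = [18, 27]
r1 m[φ1→X3] = [8, 18]
r1 m[φ1→X9] = [16, 10]
r1 m[φ2→X9] = [7, 6]
r1 m[φ2→X4] = [2, 11]
r1 m[φ3→X1] = [7, 7]
r1 m[φ3→X0] = [11, 3]
r1 m[φ4→X15] = [4, 8]
r1 m[φ4→X9] = [5, 7]
r1 m[φ5→X9] = [13, 15]
r1 m[φ5→X6] = [13, 15]
r1 m[φ6→X4] = [6, 2]
r1 m[φ7→X6] = [1, 5]
r1 m[φ8→X3] = [9, 9]
r1 m[X1→φ0] = [1, 1]
r1 m[X1→φ3] = [1, 1]
r1 m[X3→φ1] = [1, 1]
r1 m[X3→φ8] = [1, 1]
r1 m[X13→φ0] = [1, 1]
r1 m[X15→φ4] = [1, 1]
r1 m[X9→φ0] = [1, 1]
r1 m[X9→φ1] = [1, 1]
r1 m[X9→φ2] = [1, 1]
r1 m[X9→φ4] = [1, 1]
r1 m[X9→φ5] = [1, 1]
r1 m[X4→φ2] = [1, 1]
r1 m[X4→φ6] = [1, 1]
r1 m[X0→φ3] = [1, 1]
r1 m[X6→φ5] = [1, 1]
r1 m[X6→φ7] = [1, 1]
r2 m[φ0→X1] = [25, 20]
r2 m[φ0→X13] = [22, 23]
r2 m[φ0→X9] = [18, 27]
r2 m[φ1→X3] = [8, 18]
r2 m[φ1→X9] = [16, 10]
r2 m[φ2→X9] = [7, 6]
r2 m[φ2→X4] = [2, 11]
r2 m[φ3→X1] = [7, 7]
r2 m[φ3→X0] = [11, 3]
r2 m[φ4→X15] = [4, 8]
r2 m[φ4→X9] = [5, 7]
r2 m[φ5→X9] = [13, 15]
r2 m[φ5→X6] = [13, 15]
r2 m[φ6→X4] = [6, 2]
r2 m[φ7→X6] = [1, 5]
r2 m[φ8→X3] = [9, 9]
r2 m[X1→φ0] = [7, 7]
r2 m[X1→φ3] = [25, 20]
r2 m[X3→φ1] = [9, 9]
r2 m[X3→φ8] = [8, 18]
r2 m[X13→φ0] = [1, 1]
r2 m[X15→φ4] = [1, 1]
r2 m[X9→φ0] = [7280, 6300]
r2 m[X9→φ1] = [8190, 17010]
r2 m[X9→φ2] = [18720, 28350]
r2 m[X9→φ4] = [26208, 24300]
r2 m[X9→φ5] = [10080, 11340]
r2 m[X4→φ2] = [6, 2]
r2 m[X4→φ6] = [2, 11]
r2 m[X0→φ3] = [1, 1]
r2 m[X6→φ5] = [1, 5]
r2 m[X6→φ7] = [13, 15]
r3 m[φ0→X1] = [166320, 134820]
r3 m[φ0→X13] = [1031940, 1076040]
r3 m[φ0→X9] = [126, 189]
r3 m[φ1→X3] = [74340, 226800]
r3 m[φ1→X9] = [144, 90]
r3 m[φ2→X9] = [18, 16]
r3 m[φ2→X4] = [47070, 254070]
r3 m[φ3→X1] = [7, 7]
r3 m[φ3→X0] = [250, 65]
r3 m[φ4→X15] = [99108, 202032]
r3 m[φ4→X9] = [5, 7]
r3 m[φ5→X9] = [41, 47]
r3 m[φ5→X6] = [139860, 161280]
r3 m[φ6→X4] = [6, 2]
r3 m[φ7→X6] = [1, 5]
r3 m[φ8→X3] = [9, 9]
r3 m[X1→φ0] = [7, 7]
r3 m[X1→φ3] = [25, 20]
r3 m[X3→φ1] = [9, 9]
r3 m[X3→φ8] = [8, 18]
r3 m[X13→φ0] = [1, 1]
r3 m[X15→φ4] = [1, 1]
r3 m[X9→φ0] = [7280, 6300]
r3 m[X9→φ1] = [8190, 17010]
r3 m[X9→φ2] = [18720, 28350]
r3 m[X9→φ4] = [26208, 24300]
r3 m[X9→φ5] = [10080, 11340]
r3 m[X4→φ2] = [6, 2]
r3 m[X4→φ6] = [2, 11]
r3 m[X0→φ3] = [1, 1]
r3 m[X6→φ5] = [1, 5]
r3 m[X6→φ7] = [13, 15]
r4 m[φ0→X1] = [166320, 134820]
r4 m[φ0→X13] = [1031940, 1076040]
r4 m[φ0→X9] = [126, 189]
r4 m[φ1→X3] = [74340, 226800]
r4 m[φ1→X9] = [144, 90]
r4 m[φ2→X9] = [18, 16]
r4 m[φ2→X4] = [47070, 254070]
r4 m[φ3→X1] = [7, 7]
r4 m[φ3→X0] = [250, 65]
r4 m[φ4→X15] = [99108, 202032]
r4 m[φ4→X9] = [5, 7]
r4 m[φ5→X9] = [41, 47]
r4 m[φ5→X6] = [139860, 161280]
r4 m[φ6→X4] = [6, 2]
r4 m[φ7→X6] = [1, 5]
r4 m[φ8→X3] = [9, 9]
r4 m[X1→φ0] = [7, 7]
r4 m[X1→φ3] = [166320, 134820]
r4 m[X3→φ1] = [9, 9]
r4 m[X3→φ8] = [74340, 226800]
r4 m[X13→φ0] = [1, 1]
r4 m[X15→φ4] = [1, 1]
r4 m[X9→φ0] = [531360, 473760]
r4 m[X9→φ1] = [464940, 994896]
r4 m[X9→φ2] = [3719520, 5596290]
r4 m[X9→φ4] = [13390272, 12791520]
r4 m[X9→φ5] = [1632960, 1905120]
r4 m[X4→φ2] = [6, 2]
r4 m[X4→φ6] = [47070, 254070]
r4 m[X0→φ3] = [1, 1]
r4 m[X6→φ5] = [1, 5]
r4 m[X6→φ7] = [139860, 161280]
r5 m[φ0→X1] = [12362400, 9993600]
r5 m[φ0→X13] = [76587840, 79904160]
r5 m[φ0→X9] = [126, 189]
r5 m[φ1→X3] = [4249476, 13138524]
r5 m[φ1→X9] = [144, 90]
r5 m[φ2→X9] = [18, 16]
r5 m[φ2→X4] = [9315810, 50298570]
r5 m[φ3→X1] = [7, 7]
r5 m[φ3→X0] = [1672020, 435960]
r5 m[φ4→X15] = [51764832, 104727168]
r5 m[φ4→X9] = [5, 7]
r5 m[φ5→X9] = [41, 47]
r5 m[φ5→X6] = [23133600, 26671680]
r5 m[φ6→X4] = [6, 2]
r5 m[φ7→X6] = [1, 5]
r5 m[φ8→X3] = [9, 9]
r5 m[X1→φ0] = [7, 7]
r5 m[X1→φ3] = [166320, 134820]
r5 m[X3→φ1] = [9, 9]
r5 m[X3→φ8] = [74340, 226800]
r5 m[X13→φ0] = [1, 1]
r5 m[X15→φ4] = [1, 1]
r5 m[X9→φ0] = [531360, 473760]
r5 m[X9→φ1] = [464940, 994896]
r5 m[X9→φ2] = [3719520, 5596290]
r5 m[X9→φ4] = [13390272, 12791520]
r5 m[X9→φ5] = [1632960, 1905120]
r5 m[X4→φ2] = [6, 2]
r5 m[X4→φ6] = [47070, 254070]
r5 m[X0→φ3] = [1, 1]
r5 m[X6→φ5] = [1, 5]
r5 m[X6→φ7] = [139860, 161280]
r6 m[φ0→X1] = [12362400, 9993600]
r6 m[φ0→X13] = [76587840, 79904160]
r6 m[φ0→X9] = [126, 189]
r6 m[φ1→X3] = [4249476, 13138524]
r6 m[φ1→X9] = [144, 90]
r6 m[φ2→X9] = [18, 16]
r6 m[φ2→X4] = [9315810, 50298570]
r6 m[φ3→X1] = [7, 7]
r6 m[φ3→X0] = [1672020, 435960]
r6 m[φ4→X15] = [51764832, 104727168]
r6 m[φ4→X9] = [5, 7]
r6 m[φ5→X9] = [41, 47]
r6 m[φ5→X6] = [23133600, 26671680]
r6 m[φ6→X4] = [6, 2]
r6 m[φ7→X6] = [1, 5]
r6 m[φ8→X3] = [9, 9]
r6 m[X1→φ0] = [7, 7]
r6 m[X1→φ3] = [12362400, 9993600]
r6 m[X3→φ1] = [9, 9]
r6 m[X3→φ8] = [4249476, 13138524]
r6 m[X13→φ0] = [1, 1]
r6 m[X15→φ4] = [1, 1]
r6 m[X9→φ0] = [531360, 473760]
r6 m[X9→φ1] = [464940, 994896]
r6 m[X9→φ2] = [3719520, 5596290]
r6 m[X9→φ4] = [13390272, 12791520]
r6 m[X9→φ5] = [1632960, 1905120]
r6 m[X4→φ2] = [6, 2]
r6 m[X4→φ6] = [9315810, 50298570]
r6 m[X0→φ3] = [1, 1]
r6 m[X6→φ5] = [1, 5]
r6 m[X6→φ7] = [23133600, 26671680]
r7 m[φ0→X1] = [12362400, 9993600]
r7 m[φ0→X13] = [76587840, 79904160]
r7 m[φ0→X9] = [126, 189]
r7 m[φ1→X3] = [4249476, 13138524]
r7 m[φ1→X9] = [144, 90]
r7 m[φ2→X9] = [18, 16]
r7 m[φ2→X4] = [9315810, 50298570]
r7 m[φ3→X1] = [7, 7]
r7 m[φ3→X0] = [124142400, 32349600]
r7 m[φ4→X15] = [51764832, 104727168]
r7 m[φ4→X9] = [5, 7]
r7 m[φ5→X9] = [41, 47]
r7 m[φ5→X6] = [23133600, 26671680]
r7 m[φ6→X4] = [6, 2]
r7 m[φ7→X6] = [1, 5]
r7 m[φ8→X3] = [9, 9]
r7 m[X1→φ0] = [7, 7]
r7 m[X1→φ3] = [12362400, 9993600]
r7 m[X3→φ1] = [9, 9]
r7 m[X3→φ8] = [4249476, 13138524]
r7 m[X13→φ0] = [1, 1]
r7 m[X15→φ4] = [1, 1]
r7 m[X9→φ0] = [531360, 473760]
r7 m[X9→φ1] = [464940, 994896]
r7 m[X9→φ2] = [3719520, 5596290]
r7 m[X9→φ4] = [13390272, 12791520]
r7 m[X9→φ5] = [1632960, 1905120]
r7 m[X4→φ2] = [6, 2]
r7 m[X4→φ6] = [9315810, 50298570]
r7 m[X0→φ3] = [1, 1]
r7 m[X6→φ5] = [1, 5]
r7 m[X6→φ7] = [23133600, 26671680]
r8 m[φ0→X1] = [12362400, 9993600]
r8 m[φ0→X13] = [76587840, 79904160]
r8 m[φ0→X9] = [126, 189]
r8 m[φ1→X3] = [4249476, 13138524]
r8 m[φ1→X9] = [144, 90]
r8 m[φ2→X9] = [18, 16]
r8 m[φ2→X4] = [9315810, 50298570]
r8 m[φ3→X1] = [7, 7]
r8 m[φ3→X0] = [124142400, 32349600]
r8 m[φ4→X15] = [51764832, 104727168]
r8 m[φ4→X9] = [5, 7]
r8 m[φ5→X9] = [41, 47]
r8 m[φ5→X6] = [23133600, 26671680]
r8 m[φ6→X4] = [6, 2]
r8 m[φ7→X6] = [1, 5]
r8 m[φ8→X3] = [9, 9]
r8 m[X1→φ0] = [7, 7]
r8 m[X1→φ3] = [12362400, 9993600]
r8 m[X3→φ1] = [9, 9]
r8 m[X3→φ8] = [4249476, 13138524]
r8 m[X13→φ0] = [1, 1]
r8 m[X15→φ4] = [1, 1]
r8 m[X9→φ0] = [531360, 473760]
r8 m[X9→φ1] = [464940, 994896]
r8 m[X9→φ2] = [3719520, 5596290]
r8 m[X9→φ4] = [13390272, 12791520]
r8 m[X9→φ5] = [1632960, 1905120]
r8 m[X4→φ2] = [6, 2]
r8 m[X4→φ6] = [9315810, 50298570]
r8 m[X0→φ3] = [1, 1]
r8 m[X6→φ5] = [1, 5]
r8 m[X6→φ7] = [23133600, 26671680]
fixed point reached at round 8
b[X6] = ⊗ incoming = [23133600, 133358400]

b[X6] = [23133600, 133358400]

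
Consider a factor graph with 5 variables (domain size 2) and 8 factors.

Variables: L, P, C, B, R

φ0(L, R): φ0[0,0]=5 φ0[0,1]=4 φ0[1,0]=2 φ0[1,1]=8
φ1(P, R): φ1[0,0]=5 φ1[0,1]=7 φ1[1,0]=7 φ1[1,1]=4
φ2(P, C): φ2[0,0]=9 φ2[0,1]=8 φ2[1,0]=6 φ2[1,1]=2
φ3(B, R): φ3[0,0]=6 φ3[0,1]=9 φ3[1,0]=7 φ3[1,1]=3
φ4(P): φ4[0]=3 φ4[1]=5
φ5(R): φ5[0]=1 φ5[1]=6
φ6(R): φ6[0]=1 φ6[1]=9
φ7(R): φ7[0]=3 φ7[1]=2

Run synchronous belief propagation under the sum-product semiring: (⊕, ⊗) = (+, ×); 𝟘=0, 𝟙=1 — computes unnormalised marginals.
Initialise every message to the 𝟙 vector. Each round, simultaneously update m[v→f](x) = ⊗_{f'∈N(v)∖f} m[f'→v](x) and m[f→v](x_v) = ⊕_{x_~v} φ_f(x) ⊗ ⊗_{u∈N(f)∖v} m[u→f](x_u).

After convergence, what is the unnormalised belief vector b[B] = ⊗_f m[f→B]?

b[B] = [6097698, 2088741]

init: all messages = 𝟙 over 2 values
r1 m[φ0→L] = [9, 10]
r1 m[φ0→R] = [7, 12]
r1 m[φ1→P] = [12, 11]
r1 m[φ1→R] = [12, 11]
r1 m[φ2→P] = [17, 8]
r1 m[φ2→C] = [15, 10]
r1 m[φ3→B] = [15, 10]
r1 m[φ3→R] = [13, 12]
r1 m[φ4→P] = [3, 5]
r1 m[φ5→R] = [1, 6]
r1 m[φ6→R] = [1, 9]
r1 m[φ7→R] = [3, 2]
r1 m[L→φ0] = [1, 1]
r1 m[P→φ1] = [1, 1]
r1 m[P→φ2] = [1, 1]
r1 m[P→φ4] = [1, 1]
r1 m[C→φ2] = [1, 1]
r1 m[B→φ3] = [1, 1]
r1 m[R→φ0] = [1, 1]
r1 m[R→φ1] = [1, 1]
r1 m[R→φ3] = [1, 1]
r1 m[R→φ5] = [1, 1]
r1 m[R→φ6] = [1, 1]
r1 m[R→φ7] = [1, 1]
r2 m[φ0→L] = [9, 10]
r2 m[φ0→R] = [7, 12]
r2 m[φ1→P] = [12, 11]
r2 m[φ1→R] = [12, 11]
r2 m[φ2→P] = [17, 8]
r2 m[φ2→C] = [15, 10]
r2 m[φ3→B] = [15, 10]
r2 m[φ3→R] = [13, 12]
r2 m[φ4→P] = [3, 5]
r2 m[φ5→R] = [1, 6]
r2 m[φ6→R] = [1, 9]
r2 m[φ7→R] = [3, 2]
r2 m[L→φ0] = [1, 1]
r2 m[P→φ1] = [51, 40]
r2 m[P→φ2] = [36, 55]
r2 m[P→φ4] = [204, 88]
r2 m[C→φ2] = [1, 1]
r2 m[B→φ3] = [1, 1]
r2 m[R→φ0] = [468, 14256]
r2 m[R→φ1] = [273, 15552]
r2 m[R→φ3] = [252, 14256]
r2 m[R→φ5] = [3276, 28512]
r2 m[R→φ6] = [3276, 19008]
r2 m[R→φ7] = [1092, 85536]
r3 m[φ0→L] = [59364, 114984]
r3 m[φ0→R] = [7, 12]
r3 m[φ1→P] = [110229, 64119]
r3 m[φ1→R] = [535, 517]
r3 m[φ2→P] = [17, 8]
r3 m[φ2→C] = [654, 398]
r3 m[φ3→B] = [129816, 44532]
r3 m[φ3→R] = [13, 12]
r3 m[φ4→P] = [3, 5]
r3 m[φ5→R] = [1, 6]
r3 m[φ6→R] = [1, 9]
r3 m[φ7→R] = [3, 2]
r3 m[L→φ0] = [1, 1]
r3 m[P→φ1] = [51, 40]
r3 m[P→φ2] = [36, 55]
r3 m[P→φ4] = [204, 88]
r3 m[C→φ2] = [1, 1]
r3 m[B→φ3] = [1, 1]
r3 m[R→φ0] = [468, 14256]
r3 m[R→φ1] = [273, 15552]
r3 m[R→φ3] = [252, 14256]
r3 m[R→φ5] = [3276, 28512]
r3 m[R→φ6] = [3276, 19008]
r3 m[R→φ7] = [1092, 85536]
r4 m[φ0→L] = [59364, 114984]
r4 m[φ0→R] = [7, 12]
r4 m[φ1→P] = [110229, 64119]
r4 m[φ1→R] = [535, 517]
r4 m[φ2→P] = [17, 8]
r4 m[φ2→C] = [654, 398]
r4 m[φ3→B] = [129816, 44532]
r4 m[φ3→R] = [13, 12]
r4 m[φ4→P] = [3, 5]
r4 m[φ5→R] = [1, 6]
r4 m[φ6→R] = [1, 9]
r4 m[φ7→R] = [3, 2]
r4 m[L→φ0] = [1, 1]
r4 m[P→φ1] = [51, 40]
r4 m[P→φ2] = [330687, 320595]
r4 m[P→φ4] = [1873893, 512952]
r4 m[C→φ2] = [1, 1]
r4 m[B→φ3] = [1, 1]
r4 m[R→φ0] = [20865, 670032]
r4 m[R→φ1] = [273, 15552]
r4 m[R→φ3] = [11235, 670032]
r4 m[R→φ5] = [146055, 1340064]
r4 m[R→φ6] = [146055, 893376]
r4 m[R→φ7] = [48685, 4020192]
r5 m[φ0→L] = [2784453, 5401986]
r5 m[φ0→R] = [7, 12]
r5 m[φ1→P] = [110229, 64119]
r5 m[φ1→R] = [535, 517]
r5 m[φ2→P] = [17, 8]
r5 m[φ2→C] = [4899753, 3286686]
r5 m[φ3→B] = [6097698, 2088741]
r5 m[φ3→R] = [13, 12]
r5 m[φ4→P] = [3, 5]
r5 m[φ5→R] = [1, 6]
r5 m[φ6→R] = [1, 9]
r5 m[φ7→R] = [3, 2]
r5 m[L→φ0] = [1, 1]
r5 m[P→φ1] = [51, 40]
r5 m[P→φ2] = [330687, 320595]
r5 m[P→φ4] = [1873893, 512952]
r5 m[C→φ2] = [1, 1]
r5 m[B→φ3] = [1, 1]
r5 m[R→φ0] = [20865, 670032]
r5 m[R→φ1] = [273, 15552]
r5 m[R→φ3] = [11235, 670032]
r5 m[R→φ5] = [146055, 1340064]
r5 m[R→φ6] = [146055, 893376]
r5 m[R→φ7] = [48685, 4020192]
r6 m[φ0→L] = [2784453, 5401986]
r6 m[φ0→R] = [7, 12]
r6 m[φ1→P] = [110229, 64119]
r6 m[φ1→R] = [535, 517]
r6 m[φ2→P] = [17, 8]
r6 m[φ2→C] = [4899753, 3286686]
r6 m[φ3→B] = [6097698, 2088741]
r6 m[φ3→R] = [13, 12]
r6 m[φ4→P] = [3, 5]
r6 m[φ5→R] = [1, 6]
r6 m[φ6→R] = [1, 9]
r6 m[φ7→R] = [3, 2]
r6 m[L→φ0] = [1, 1]
r6 m[P→φ1] = [51, 40]
r6 m[P→φ2] = [330687, 320595]
r6 m[P→φ4] = [1873893, 512952]
r6 m[C→φ2] = [1, 1]
r6 m[B→φ3] = [1, 1]
r6 m[R→φ0] = [20865, 670032]
r6 m[R→φ1] = [273, 15552]
r6 m[R→φ3] = [11235, 670032]
r6 m[R→φ5] = [146055, 1340064]
r6 m[R→φ6] = [146055, 893376]
r6 m[R→φ7] = [48685, 4020192]
fixed point reached at round 6
b[B] = ⊗ incoming = [6097698, 2088741]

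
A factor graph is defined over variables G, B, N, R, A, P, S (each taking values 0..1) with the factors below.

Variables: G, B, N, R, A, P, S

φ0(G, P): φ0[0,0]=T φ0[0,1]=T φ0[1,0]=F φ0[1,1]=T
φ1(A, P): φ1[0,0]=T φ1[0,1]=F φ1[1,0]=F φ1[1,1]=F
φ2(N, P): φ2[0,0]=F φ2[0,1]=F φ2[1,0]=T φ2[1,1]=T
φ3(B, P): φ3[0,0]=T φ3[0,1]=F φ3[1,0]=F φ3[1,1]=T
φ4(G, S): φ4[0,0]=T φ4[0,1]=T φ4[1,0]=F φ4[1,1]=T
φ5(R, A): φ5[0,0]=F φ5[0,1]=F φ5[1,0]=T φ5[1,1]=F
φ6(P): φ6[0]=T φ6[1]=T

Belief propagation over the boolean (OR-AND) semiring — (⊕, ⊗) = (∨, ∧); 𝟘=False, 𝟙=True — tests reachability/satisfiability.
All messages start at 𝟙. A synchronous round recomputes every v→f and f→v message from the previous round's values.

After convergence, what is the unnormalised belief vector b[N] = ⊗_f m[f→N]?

b[N] = [F, T]

init: all messages = 𝟙 over 2 values
r1 m[φ0→G] = [T, T]
r1 m[φ0→P] = [T, T]
r1 m[φ1→A] = [T, F]
r1 m[φ1→P] = [T, F]
r1 m[φ2→N] = [F, T]
r1 m[φ2→P] = [T, T]
r1 m[φ3→B] = [T, T]
r1 m[φ3→P] = [T, T]
r1 m[φ4→G] = [T, T]
r1 m[φ4→S] = [T, T]
r1 m[φ5→R] = [F, T]
r1 m[φ5→A] = [T, F]
r1 m[φ6→P] = [T, T]
r1 m[G→φ0] = [T, T]
r1 m[G→φ4] = [T, T]
r1 m[B→φ3] = [T, T]
r1 m[N→φ2] = [T, T]
r1 m[R→φ5] = [T, T]
r1 m[A→φ1] = [T, T]
r1 m[A→φ5] = [T, T]
r1 m[P→φ0] = [T, T]
r1 m[P→φ1] = [T, T]
r1 m[P→φ2] = [T, T]
r1 m[P→φ3] = [T, T]
r1 m[P→φ6] = [T, T]
r1 m[S→φ4] = [T, T]
r2 m[φ0→G] = [T, T]
r2 m[φ0→P] = [T, T]
r2 m[φ1→A] = [T, F]
r2 m[φ1→P] = [T, F]
r2 m[φ2→N] = [F, T]
r2 m[φ2→P] = [T, T]
r2 m[φ3→B] = [T, T]
r2 m[φ3→P] = [T, T]
r2 m[φ4→G] = [T, T]
r2 m[φ4→S] = [T, T]
r2 m[φ5→R] = [F, T]
r2 m[φ5→A] = [T, F]
r2 m[φ6→P] = [T, T]
r2 m[G→φ0] = [T, T]
r2 m[G→φ4] = [T, T]
r2 m[B→φ3] = [T, T]
r2 m[N→φ2] = [T, T]
r2 m[R→φ5] = [T, T]
r2 m[A→φ1] = [T, F]
r2 m[A→φ5] = [T, F]
r2 m[P→φ0] = [T, F]
r2 m[P→φ1] = [T, T]
r2 m[P→φ2] = [T, F]
r2 m[P→φ3] = [T, F]
r2 m[P→φ6] = [T, F]
r2 m[S→φ4] = [T, T]
r3 m[φ0→G] = [T, F]
r3 m[φ0→P] = [T, T]
r3 m[φ1→A] = [T, F]
r3 m[φ1→P] = [T, F]
r3 m[φ2→N] = [F, T]
r3 m[φ2→P] = [T, T]
r3 m[φ3→B] = [T, F]
r3 m[φ3→P] = [T, T]
r3 m[φ4→G] = [T, T]
r3 m[φ4→S] = [T, T]
r3 m[φ5→R] = [F, T]
r3 m[φ5→A] = [T, F]
r3 m[φ6→P] = [T, T]
r3 m[G→φ0] = [T, T]
r3 m[G→φ4] = [T, T]
r3 m[B→φ3] = [T, T]
r3 m[N→φ2] = [T, T]
r3 m[R→φ5] = [T, T]
r3 m[A→φ1] = [T, F]
r3 m[A→φ5] = [T, F]
r3 m[P→φ0] = [T, F]
r3 m[P→φ1] = [T, T]
r3 m[P→φ2] = [T, F]
r3 m[P→φ3] = [T, F]
r3 m[P→φ6] = [T, F]
r3 m[S→φ4] = [T, T]
r4 m[φ0→G] = [T, F]
r4 m[φ0→P] = [T, T]
r4 m[φ1→A] = [T, F]
r4 m[φ1→P] = [T, F]
r4 m[φ2→N] = [F, T]
r4 m[φ2→P] = [T, T]
r4 m[φ3→B] = [T, F]
r4 m[φ3→P] = [T, T]
r4 m[φ4→G] = [T, T]
r4 m[φ4→S] = [T, T]
r4 m[φ5→R] = [F, T]
r4 m[φ5→A] = [T, F]
r4 m[φ6→P] = [T, T]
r4 m[G→φ0] = [T, T]
r4 m[G→φ4] = [T, F]
r4 m[B→φ3] = [T, T]
r4 m[N→φ2] = [T, T]
r4 m[R→φ5] = [T, T]
r4 m[A→φ1] = [T, F]
r4 m[A→φ5] = [T, F]
r4 m[P→φ0] = [T, F]
r4 m[P→φ1] = [T, T]
r4 m[P→φ2] = [T, F]
r4 m[P→φ3] = [T, F]
r4 m[P→φ6] = [T, F]
r4 m[S→φ4] = [T, T]
r5 m[φ0→G] = [T, F]
r5 m[φ0→P] = [T, T]
r5 m[φ1→A] = [T, F]
r5 m[φ1→P] = [T, F]
r5 m[φ2→N] = [F, T]
r5 m[φ2→P] = [T, T]
r5 m[φ3→B] = [T, F]
r5 m[φ3→P] = [T, T]
r5 m[φ4→G] = [T, T]
r5 m[φ4→S] = [T, T]
r5 m[φ5→R] = [F, T]
r5 m[φ5→A] = [T, F]
r5 m[φ6→P] = [T, T]
r5 m[G→φ0] = [T, T]
r5 m[G→φ4] = [T, F]
r5 m[B→φ3] = [T, T]
r5 m[N→φ2] = [T, T]
r5 m[R→φ5] = [T, T]
r5 m[A→φ1] = [T, F]
r5 m[A→φ5] = [T, F]
r5 m[P→φ0] = [T, F]
r5 m[P→φ1] = [T, T]
r5 m[P→φ2] = [T, F]
r5 m[P→φ3] = [T, F]
r5 m[P→φ6] = [T, F]
r5 m[S→φ4] = [T, T]
fixed point reached at round 5
b[N] = ⊗ incoming = [F, T]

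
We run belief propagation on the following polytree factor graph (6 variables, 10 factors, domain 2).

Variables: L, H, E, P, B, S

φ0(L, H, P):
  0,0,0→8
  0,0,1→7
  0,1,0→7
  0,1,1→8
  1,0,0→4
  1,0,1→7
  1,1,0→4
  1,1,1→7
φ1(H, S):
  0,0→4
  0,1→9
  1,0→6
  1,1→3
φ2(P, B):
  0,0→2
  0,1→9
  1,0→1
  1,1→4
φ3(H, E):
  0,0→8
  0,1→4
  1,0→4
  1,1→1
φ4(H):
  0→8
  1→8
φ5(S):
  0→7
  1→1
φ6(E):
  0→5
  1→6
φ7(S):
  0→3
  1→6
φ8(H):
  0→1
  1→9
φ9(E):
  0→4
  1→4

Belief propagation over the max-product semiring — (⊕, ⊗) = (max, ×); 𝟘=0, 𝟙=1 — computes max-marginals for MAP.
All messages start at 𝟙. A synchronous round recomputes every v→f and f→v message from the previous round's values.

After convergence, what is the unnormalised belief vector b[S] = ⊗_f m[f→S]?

init: all messages = 𝟙 over 2 values
r1 m[φ0→L] = [8, 7]
r1 m[φ0→H] = [8, 8]
r1 m[φ0→P] = [8, 8]
r1 m[φ1→H] = [9, 6]
r1 m[φ1→S] = [6, 9]
r1 m[φ2→P] = [9, 4]
r1 m[φ2→B] = [2, 9]
r1 m[φ3→H] = [8, 4]
r1 m[φ3→E] = [8, 4]
r1 m[φ4→H] = [8, 8]
r1 m[φ5→S] = [7, 1]
r1 m[φ6→E] = [5, 6]
r1 m[φ7→S] = [3, 6]
r1 m[φ8→H] = [1, 9]
r1 m[φ9→E] = [4, 4]
r1 m[L→φ0] = [1, 1]
r1 m[H→φ0] = [1, 1]
r1 m[H→φ1] = [1, 1]
r1 m[H→φ3] = [1, 1]
r1 m[H→φ4] = [1, 1]
r1 m[H→φ8] = [1, 1]
r1 m[E→φ3] = [1, 1]
r1 m[E→φ6] = [1, 1]
r1 m[E→φ9] = [1, 1]
r1 m[P→φ0] = [1, 1]
r1 m[P→φ2] = [1, 1]
r1 m[B→φ2] = [1, 1]
r1 m[S→φ1] = [1, 1]
r1 m[S→φ5] = [1, 1]
r1 m[S→φ7] = [1, 1]
r2 m[φ0→L] = [8, 7]
r2 m[φ0→H] = [8, 8]
r2 m[φ0→P] = [8, 8]
r2 m[φ1→H] = [9, 6]
r2 m[φ1→S] = [6, 9]
r2 m[φ2→P] = [9, 4]
r2 m[φ2→B] = [2, 9]
r2 m[φ3→H] = [8, 4]
r2 m[φ3→E] = [8, 4]
r2 m[φ4→H] = [8, 8]
r2 m[φ5→S] = [7, 1]
r2 m[φ6→E] = [5, 6]
r2 m[φ7→S] = [3, 6]
r2 m[φ8→H] = [1, 9]
r2 m[φ9→E] = [4, 4]
r2 m[L→φ0] = [1, 1]
r2 m[H→φ0] = [576, 1728]
r2 m[H→φ1] = [512, 2304]
r2 m[H→φ3] = [576, 3456]
r2 m[H→φ4] = [576, 1728]
r2 m[H→φ8] = [4608, 1536]
r2 m[E→φ3] = [20, 24]
r2 m[E→φ6] = [32, 16]
r2 m[E→φ9] = [40, 24]
r2 m[P→φ0] = [9, 4]
r2 m[P→φ2] = [8, 8]
r2 m[B→φ2] = [1, 1]
r2 m[S→φ1] = [21, 6]
r2 m[S→φ5] = [18, 54]
r2 m[S→φ7] = [42, 9]
r3 m[φ0→L] = [108864, 62208]
r3 m[φ0→H] = [72, 63]
r3 m[φ0→P] = [12096, 13824]
r3 m[φ1→H] = [84, 126]
r3 m[φ1→S] = [13824, 6912]
r3 m[φ2→P] = [9, 4]
r3 m[φ2→B] = [16, 72]
r3 m[φ3→H] = [160, 80]
r3 m[φ3→E] = [13824, 3456]
r3 m[φ4→H] = [8, 8]
r3 m[φ5→S] = [7, 1]
r3 m[φ6→E] = [5, 6]
r3 m[φ7→S] = [3, 6]
r3 m[φ8→H] = [1, 9]
r3 m[φ9→E] = [4, 4]
r3 m[L→φ0] = [1, 1]
r3 m[H→φ0] = [576, 1728]
r3 m[H→φ1] = [512, 2304]
r3 m[H→φ3] = [576, 3456]
r3 m[H→φ4] = [576, 1728]
r3 m[H→φ8] = [4608, 1536]
r3 m[E→φ3] = [20, 24]
r3 m[E→φ6] = [32, 16]
r3 m[E→φ9] = [40, 24]
r3 m[P→φ0] = [9, 4]
r3 m[P→φ2] = [8, 8]
r3 m[B→φ2] = [1, 1]
r3 m[S→φ1] = [21, 6]
r3 m[S→φ5] = [18, 54]
r3 m[S→φ7] = [42, 9]
r4 m[φ0→L] = [108864, 62208]
r4 m[φ0→H] = [72, 63]
r4 m[φ0→P] = [12096, 13824]
r4 m[φ1→H] = [84, 126]
r4 m[φ1→S] = [13824, 6912]
r4 m[φ2→P] = [9, 4]
r4 m[φ2→B] = [16, 72]
r4 m[φ3→H] = [160, 80]
r4 m[φ3→E] = [13824, 3456]
r4 m[φ4→H] = [8, 8]
r4 m[φ5→S] = [7, 1]
r4 m[φ6→E] = [5, 6]
r4 m[φ7→S] = [3, 6]
r4 m[φ8→H] = [1, 9]
r4 m[φ9→E] = [4, 4]
r4 m[L→φ0] = [1, 1]
r4 m[H→φ0] = [107520, 725760]
r4 m[H→φ1] = [92160, 362880]
r4 m[H→φ3] = [48384, 571536]
r4 m[H→φ4] = [967680, 5715360]
r4 m[H→φ8] = [7741440, 5080320]
r4 m[E→φ3] = [20, 24]
r4 m[E→φ6] = [55296, 13824]
r4 m[E→φ9] = [69120, 20736]
r4 m[P→φ0] = [9, 4]
r4 m[P→φ2] = [12096, 13824]
r4 m[B→φ2] = [1, 1]
r4 m[S→φ1] = [21, 6]
r4 m[S→φ5] = [41472, 41472]
r4 m[S→φ7] = [96768, 6912]
r5 m[φ0→L] = [45722880, 26127360]
r5 m[φ0→H] = [72, 63]
r5 m[φ0→P] = [5080320, 5806080]
r5 m[φ1→H] = [84, 126]
r5 m[φ1→S] = [2177280, 1088640]
r5 m[φ2→P] = [9, 4]
r5 m[φ2→B] = [24192, 108864]
r5 m[φ3→H] = [160, 80]
r5 m[φ3→E] = [2286144, 571536]
r5 m[φ4→H] = [8, 8]
r5 m[φ5→S] = [7, 1]
r5 m[φ6→E] = [5, 6]
r5 m[φ7→S] = [3, 6]
r5 m[φ8→H] = [1, 9]
r5 m[φ9→E] = [4, 4]
r5 m[L→φ0] = [1, 1]
r5 m[H→φ0] = [107520, 725760]
r5 m[H→φ1] = [92160, 362880]
r5 m[H→φ3] = [48384, 571536]
r5 m[H→φ4] = [967680, 5715360]
r5 m[H→φ8] = [7741440, 5080320]
r5 m[E→φ3] = [20, 24]
r5 m[E→φ6] = [55296, 13824]
r5 m[E→φ9] = [69120, 20736]
r5 m[P→φ0] = [9, 4]
r5 m[P→φ2] = [12096, 13824]
r5 m[B→φ2] = [1, 1]
r5 m[S→φ1] = [21, 6]
r5 m[S→φ5] = [41472, 41472]
r5 m[S→φ7] = [96768, 6912]
r6 m[φ0→L] = [45722880, 26127360]
r6 m[φ0→H] = [72, 63]
r6 m[φ0→P] = [5080320, 5806080]
r6 m[φ1→H] = [84, 126]
r6 m[φ1→S] = [2177280, 1088640]
r6 m[φ2→P] = [9, 4]
r6 m[φ2→B] = [24192, 108864]
r6 m[φ3→H] = [160, 80]
r6 m[φ3→E] = [2286144, 571536]
r6 m[φ4→H] = [8, 8]
r6 m[φ5→S] = [7, 1]
r6 m[φ6→E] = [5, 6]
r6 m[φ7→S] = [3, 6]
r6 m[φ8→H] = [1, 9]
r6 m[φ9→E] = [4, 4]
r6 m[L→φ0] = [1, 1]
r6 m[H→φ0] = [107520, 725760]
r6 m[H→φ1] = [92160, 362880]
r6 m[H→φ3] = [48384, 571536]
r6 m[H→φ4] = [967680, 5715360]
r6 m[H→φ8] = [7741440, 5080320]
r6 m[E→φ3] = [20, 24]
r6 m[E→φ6] = [9144576, 2286144]
r6 m[E→φ9] = [11430720, 3429216]
r6 m[P→φ0] = [9, 4]
r6 m[P→φ2] = [5080320, 5806080]
r6 m[B→φ2] = [1, 1]
r6 m[S→φ1] = [21, 6]
r6 m[S→φ5] = [6531840, 6531840]
r6 m[S→φ7] = [15240960, 1088640]
r7 m[φ0→L] = [45722880, 26127360]
r7 m[φ0→H] = [72, 63]
r7 m[φ0→P] = [5080320, 5806080]
r7 m[φ1→H] = [84, 126]
r7 m[φ1→S] = [2177280, 1088640]
r7 m[φ2→P] = [9, 4]
r7 m[φ2→B] = [10160640, 45722880]
r7 m[φ3→H] = [160, 80]
r7 m[φ3→E] = [2286144, 571536]
r7 m[φ4→H] = [8, 8]
r7 m[φ5→S] = [7, 1]
r7 m[φ6→E] = [5, 6]
r7 m[φ7→S] = [3, 6]
r7 m[φ8→H] = [1, 9]
r7 m[φ9→E] = [4, 4]
r7 m[L→φ0] = [1, 1]
r7 m[H→φ0] = [107520, 725760]
r7 m[H→φ1] = [92160, 362880]
r7 m[H→φ3] = [48384, 571536]
r7 m[H→φ4] = [967680, 5715360]
r7 m[H→φ8] = [7741440, 5080320]
r7 m[E→φ3] = [20, 24]
r7 m[E→φ6] = [9144576, 2286144]
r7 m[E→φ9] = [11430720, 3429216]
r7 m[P→φ0] = [9, 4]
r7 m[P→φ2] = [5080320, 5806080]
r7 m[B→φ2] = [1, 1]
r7 m[S→φ1] = [21, 6]
r7 m[S→φ5] = [6531840, 6531840]
r7 m[S→φ7] = [15240960, 1088640]
r8 m[φ0→L] = [45722880, 26127360]
r8 m[φ0→H] = [72, 63]
r8 m[φ0→P] = [5080320, 5806080]
r8 m[φ1→H] = [84, 126]
r8 m[φ1→S] = [2177280, 1088640]
r8 m[φ2→P] = [9, 4]
r8 m[φ2→B] = [10160640, 45722880]
r8 m[φ3→H] = [160, 80]
r8 m[φ3→E] = [2286144, 571536]
r8 m[φ4→H] = [8, 8]
r8 m[φ5→S] = [7, 1]
r8 m[φ6→E] = [5, 6]
r8 m[φ7→S] = [3, 6]
r8 m[φ8→H] = [1, 9]
r8 m[φ9→E] = [4, 4]
r8 m[L→φ0] = [1, 1]
r8 m[H→φ0] = [107520, 725760]
r8 m[H→φ1] = [92160, 362880]
r8 m[H→φ3] = [48384, 571536]
r8 m[H→φ4] = [967680, 5715360]
r8 m[H→φ8] = [7741440, 5080320]
r8 m[E→φ3] = [20, 24]
r8 m[E→φ6] = [9144576, 2286144]
r8 m[E→φ9] = [11430720, 3429216]
r8 m[P→φ0] = [9, 4]
r8 m[P→φ2] = [5080320, 5806080]
r8 m[B→φ2] = [1, 1]
r8 m[S→φ1] = [21, 6]
r8 m[S→φ5] = [6531840, 6531840]
r8 m[S→φ7] = [15240960, 1088640]
fixed point reached at round 8
b[S] = ⊗ incoming = [45722880, 6531840]

b[S] = [45722880, 6531840]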